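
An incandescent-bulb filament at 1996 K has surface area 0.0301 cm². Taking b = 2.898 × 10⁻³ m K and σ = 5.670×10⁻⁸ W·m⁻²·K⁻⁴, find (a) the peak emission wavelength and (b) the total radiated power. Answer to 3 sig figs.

(a) λ_max = b/T = 2.898×10⁻³/1996 = 1.452×10⁻⁶ m = 1.45×10³ nm.
Area A = 0.0301 cm² = 3.01×10⁻⁶ m².
(b) P = σAT⁴ = 5.670×10⁻⁸×3.01×10⁻⁶×(1996)⁴ = 2.71 W.

λ_max ≈ 1.45×10³ nm; P ≈ 2.71 W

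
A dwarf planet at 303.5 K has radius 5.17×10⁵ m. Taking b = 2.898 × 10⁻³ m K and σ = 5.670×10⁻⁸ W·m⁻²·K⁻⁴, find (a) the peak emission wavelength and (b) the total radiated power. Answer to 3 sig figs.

(a) λ_max = b/T = 2.898×10⁻³/303.5 = 9.549×10⁻⁶ m = 9.55 μm.
Surface area A = 4πR² = 4π(5.17×10⁵ m)² = 3.35885×10¹² m².
(b) P = σAT⁴ = 5.670×10⁻⁸×3.35885×10¹²×(303.5)⁴ = 1.62×10¹⁵ W.

λ_max ≈ 9.55 μm; P ≈ 1.62×10¹⁵ W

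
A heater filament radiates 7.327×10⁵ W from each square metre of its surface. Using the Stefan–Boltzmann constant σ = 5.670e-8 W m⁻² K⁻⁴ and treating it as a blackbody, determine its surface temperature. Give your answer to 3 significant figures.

T ≈ 1.90×10³ K

I = σT⁴, so T = (I/σ)^(1/4) = (7.327×10⁵/(5.670×10⁻⁸))^(1/4) = 1.90×10³ K.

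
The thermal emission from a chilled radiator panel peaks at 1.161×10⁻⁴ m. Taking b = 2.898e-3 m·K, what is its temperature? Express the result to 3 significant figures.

T ≈ 25.0 K

Wien's law gives T = b/λ_max = (2.898×10⁻³ m·K)/(1.161×10⁻⁴ m) = 25.0 K.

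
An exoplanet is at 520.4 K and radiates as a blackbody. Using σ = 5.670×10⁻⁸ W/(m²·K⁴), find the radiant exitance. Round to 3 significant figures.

Stefan–Boltzmann: I = σT⁴ = 5.670×10⁻⁸ × (520.4)⁴ = 4.16×10³ W/m².

I ≈ 4.16×10³ W/m²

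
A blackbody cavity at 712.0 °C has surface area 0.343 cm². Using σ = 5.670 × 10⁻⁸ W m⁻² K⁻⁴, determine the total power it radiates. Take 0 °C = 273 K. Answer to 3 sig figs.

T = 712.0 °C + 273 = 985.0 K.
Area A = 0.343 cm² = 3.43×10⁻⁵ m².
P = σAT⁴ = 5.670×10⁻⁸ × 3.43×10⁻⁵ × (985.0)⁴ = 1.83 W.

P ≈ 1.83 W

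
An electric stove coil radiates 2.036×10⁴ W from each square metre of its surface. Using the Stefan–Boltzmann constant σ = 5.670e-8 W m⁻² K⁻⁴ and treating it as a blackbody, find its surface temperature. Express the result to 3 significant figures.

I = σT⁴, so T = (I/σ)^(1/4) = (2.036×10⁴/(5.670×10⁻⁸))^(1/4) = 774 K.

T ≈ 774 K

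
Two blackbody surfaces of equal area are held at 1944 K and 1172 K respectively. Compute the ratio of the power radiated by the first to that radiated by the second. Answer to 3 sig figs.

With equal areas, P₁/P₂ = (T₁/T₂)⁴ = (1944/1172)⁴ = 7.57.

P₁/P₂ ≈ 7.57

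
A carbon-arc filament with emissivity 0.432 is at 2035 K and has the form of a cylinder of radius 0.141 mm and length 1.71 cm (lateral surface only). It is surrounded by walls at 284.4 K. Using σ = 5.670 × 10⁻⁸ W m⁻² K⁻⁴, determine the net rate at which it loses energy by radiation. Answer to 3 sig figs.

Lateral area A = 2πrL = 2π×1.41×10⁻⁴×0.0171 = 1.51494×10⁻⁵ m².
Net radiated power P_net = εσA(T⁴ − T₀⁴) = 0.432×5.670×10⁻⁸×1.51494×10⁻⁵×(2035⁴ − 284.4⁴).
T⁴ − T₀⁴ = 1.71497×10¹³ − 6.54212×10⁹ = 1.71432×10¹³ K⁴, so P_net = 6.36 W.

Net loss ≈ 6.36 W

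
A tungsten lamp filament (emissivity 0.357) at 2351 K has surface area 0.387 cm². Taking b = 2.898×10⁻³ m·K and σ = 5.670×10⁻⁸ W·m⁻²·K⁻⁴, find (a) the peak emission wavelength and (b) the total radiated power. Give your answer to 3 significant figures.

(a) λ_max = b/T = 2.898×10⁻³/2351 = 1.233×10⁻⁶ m = 1.23×10³ nm.
Area A = 0.387 cm² = 3.87×10⁻⁵ m².
(b) P = εσAT⁴ = 0.357×5.670×10⁻⁸×3.87×10⁻⁵×(2351)⁴ = 23.9 W.

λ_max ≈ 1.23×10³ nm; P ≈ 23.9 W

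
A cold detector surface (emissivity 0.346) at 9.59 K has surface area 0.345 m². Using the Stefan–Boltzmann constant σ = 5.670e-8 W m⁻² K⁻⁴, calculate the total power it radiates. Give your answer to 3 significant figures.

P ≈ 5.72×10⁻⁵ W

Area A = 0.345 m².
P = εσAT⁴ = 0.346 × 5.670×10⁻⁸ × 0.345 × (9.59)⁴ = 5.72×10⁻⁵ W.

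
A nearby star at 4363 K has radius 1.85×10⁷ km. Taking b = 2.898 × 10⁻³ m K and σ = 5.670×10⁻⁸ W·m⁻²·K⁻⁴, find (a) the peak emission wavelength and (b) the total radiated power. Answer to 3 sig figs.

λ_max ≈ 0.664 μm; P ≈ 8.84×10²⁸ W

(a) λ_max = b/T = 2.898×10⁻³/4363 = 6.642×10⁻⁷ m = 0.664 μm.
Surface area A = 4πR² = 4π(1.85×10¹⁰ m)² = 4.30084×10²¹ m².
(b) P = σAT⁴ = 5.670×10⁻⁸×4.30084×10²¹×(4363)⁴ = 8.84×10²⁸ W.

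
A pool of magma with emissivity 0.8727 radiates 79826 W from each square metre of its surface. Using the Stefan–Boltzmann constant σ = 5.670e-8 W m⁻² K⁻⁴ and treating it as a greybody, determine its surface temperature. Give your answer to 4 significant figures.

T ≈ 1127 K

I = εσT⁴, so T = (I/εσ)^(1/4) = (79826/(0.8727×5.670×10⁻⁸))^(1/4) = 1127 K.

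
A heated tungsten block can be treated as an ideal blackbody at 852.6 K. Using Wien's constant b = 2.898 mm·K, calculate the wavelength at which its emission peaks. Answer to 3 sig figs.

Wien's displacement law: λ_max = b/T = (2.898×10⁻³ m·K)/(852.6 K) = 3.399×10⁻⁶ m.
That is 3.40 μm, in the infrared range.

λ_max ≈ 3.40 μm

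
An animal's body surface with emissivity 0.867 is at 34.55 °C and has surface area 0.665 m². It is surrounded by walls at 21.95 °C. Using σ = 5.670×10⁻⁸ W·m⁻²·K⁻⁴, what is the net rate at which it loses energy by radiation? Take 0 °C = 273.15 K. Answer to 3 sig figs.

T = 34.55 °C + 273.15 = 307.70 K.
Surroundings: T = 21.95 °C + 273.15 = 295.10 K.
Area A = 0.665 m².
Net radiated power P_net = εσA(T⁴ − T₀⁴) = 0.867×5.670×10⁻⁸×0.665×(307.70⁴ − 295.10⁴).
T⁴ − T₀⁴ = 8.96417×10⁹ − 7.58362×10⁹ = 1.38055×10⁹ K⁴, so P_net = 45.1 W.

Net loss ≈ 45.1 W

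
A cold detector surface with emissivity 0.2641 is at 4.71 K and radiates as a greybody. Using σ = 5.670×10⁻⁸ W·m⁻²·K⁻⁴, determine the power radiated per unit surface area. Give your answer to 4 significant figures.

I ≈ 7.369×10⁻⁶ W/m²

Stefan–Boltzmann: I = εσT⁴ = 0.2641 × 5.670×10⁻⁸ × (4.71)⁴ = 7.369×10⁻⁶ W/m².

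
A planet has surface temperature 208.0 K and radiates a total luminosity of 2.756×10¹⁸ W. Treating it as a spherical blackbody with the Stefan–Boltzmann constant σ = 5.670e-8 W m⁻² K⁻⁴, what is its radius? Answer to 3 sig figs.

R ≈ 4.55×10⁷ m

L = 4πR²σT⁴ ⇒ R = √(L/(4πσT⁴)).
σT⁴ = 106.130 W/m², so R = √(2.756×10¹⁸/(4π×106.130)) = 4.55×10⁷ m.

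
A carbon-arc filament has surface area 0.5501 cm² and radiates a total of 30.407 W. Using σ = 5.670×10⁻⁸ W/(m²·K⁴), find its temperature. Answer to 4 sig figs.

Area A = 0.5501 cm² = 5.501×10⁻⁵ m².
P = σAT⁴ ⇒ T = (P/(σA))^(1/4) = (30.407/(5.670×10⁻⁸×5.501×10⁻⁵))^(1/4) = 1767 K.

T ≈ 1767 K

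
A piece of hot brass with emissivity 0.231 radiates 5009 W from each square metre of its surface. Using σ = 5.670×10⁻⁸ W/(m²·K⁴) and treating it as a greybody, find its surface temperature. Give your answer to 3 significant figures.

T ≈ 786 K

I = εσT⁴, so T = (I/εσ)^(1/4) = (5009/(0.231×5.670×10⁻⁸))^(1/4) = 786 K.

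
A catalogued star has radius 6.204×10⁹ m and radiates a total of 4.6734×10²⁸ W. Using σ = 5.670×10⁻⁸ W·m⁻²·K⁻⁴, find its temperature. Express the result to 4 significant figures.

Surface area A = 4πR² = 4π(6.204×10⁹ m)² = 4.83675×10²⁰ m².
P = σAT⁴ ⇒ T = (P/(σA))^(1/4) = (4.6734×10²⁸/(5.670×10⁻⁸×4.83675×10²⁰))^(1/4) = 6425 K.

T ≈ 6425 K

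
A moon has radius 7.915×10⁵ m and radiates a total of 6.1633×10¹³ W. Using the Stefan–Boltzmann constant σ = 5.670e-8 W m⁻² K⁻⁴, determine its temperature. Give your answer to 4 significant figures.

Surface area A = 4πR² = 4π(7.915×10⁵ m)² = 7.87248×10¹² m².
P = σAT⁴ ⇒ T = (P/(σA))^(1/4) = (6.1633×10¹³/(5.670×10⁻⁸×7.87248×10¹²))^(1/4) = 108.4 K.

T ≈ 108.4 K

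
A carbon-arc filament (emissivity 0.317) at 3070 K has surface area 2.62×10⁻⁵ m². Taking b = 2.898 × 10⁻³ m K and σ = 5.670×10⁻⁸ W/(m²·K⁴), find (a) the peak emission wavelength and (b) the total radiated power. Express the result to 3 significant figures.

(a) λ_max = b/T = 2.898×10⁻³/3070 = 9.440×10⁻⁷ m = 944 nm.
Area A = 2.62×10⁻⁵ m².
(b) P = εσAT⁴ = 0.317×5.670×10⁻⁸×2.62×10⁻⁵×(3070)⁴ = 41.8 W.

λ_max ≈ 944 nm; P ≈ 41.8 W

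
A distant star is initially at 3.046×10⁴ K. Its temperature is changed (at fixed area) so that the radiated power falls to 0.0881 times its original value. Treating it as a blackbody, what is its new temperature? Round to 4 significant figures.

T₂ ≈ 1.659×10⁴ K

P ∝ T⁴, so T₂/T₁ = (P₂/P₁)^(1/4) = (0.0881)^(1/4) = 0.544809.
T₂ = 3.046×10⁴ × 0.544809 = 1.659×10⁴ K.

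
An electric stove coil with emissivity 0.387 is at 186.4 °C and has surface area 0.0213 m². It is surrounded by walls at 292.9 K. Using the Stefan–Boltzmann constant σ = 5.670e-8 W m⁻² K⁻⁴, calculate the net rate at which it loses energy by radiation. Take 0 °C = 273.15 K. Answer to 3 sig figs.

T = 186.4 °C + 273.15 = 459.55 K.
Area A = 0.0213 m².
Net radiated power P_net = εσA(T⁴ − T₀⁴) = 0.387×5.670×10⁻⁸×0.0213×(459.55⁴ − 292.9⁴).
T⁴ − T₀⁴ = 4.45996×10¹⁰ − 7.35999×10⁹ = 3.72396×10¹⁰ K⁴, so P_net = 17.4 W.

Net loss ≈ 17.4 W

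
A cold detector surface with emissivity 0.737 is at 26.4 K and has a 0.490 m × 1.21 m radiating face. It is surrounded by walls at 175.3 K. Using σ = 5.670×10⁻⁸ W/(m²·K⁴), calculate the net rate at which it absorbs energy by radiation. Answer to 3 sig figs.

Area A = 0.490 × 1.21 = 0.5929 m².
Net radiated power P_net = εσA(T⁴ − T₀⁴) = 0.737×5.670×10⁻⁸×0.5929×(26.4⁴ − 175.3⁴).
T⁴ − T₀⁴ = 4.85753×10⁵ − 9.44338×10⁸ = -9.43852×10⁸ K⁴, so P_net = -23.4 W — negative, meaning a net gain of 23.4 W.

Net gain ≈ 23.4 W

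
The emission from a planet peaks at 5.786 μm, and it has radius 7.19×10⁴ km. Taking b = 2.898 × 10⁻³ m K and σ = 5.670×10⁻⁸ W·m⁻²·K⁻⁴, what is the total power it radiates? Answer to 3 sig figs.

Wien's law: T = b/λ_max = 2.898×10⁻³/5.786×10⁻⁶ = 500.864 K.
Surface area A = 4πR² = 4π(7.19×10⁷ m)² = 6.49632×10¹⁶ m².
Then P = σAT⁴ = 5.670×10⁻⁸×6.49632×10¹⁶×(500.864)⁴ = 2.32×10²⁰ W.

P ≈ 2.32×10²⁰ W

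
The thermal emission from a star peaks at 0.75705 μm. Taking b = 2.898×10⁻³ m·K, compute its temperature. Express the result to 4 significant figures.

Wien's law gives T = b/λ_max = (2.898×10⁻³ m·K)/(7.5705×10⁻⁷ m) = 3828 K.

T ≈ 3828 K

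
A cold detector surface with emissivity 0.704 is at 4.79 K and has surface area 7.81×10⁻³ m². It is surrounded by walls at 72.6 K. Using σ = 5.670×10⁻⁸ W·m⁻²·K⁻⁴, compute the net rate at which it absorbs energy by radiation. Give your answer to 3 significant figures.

Net gain ≈ 8.66×10⁻³ W

Area A = 7.81×10⁻³ m².
Net radiated power P_net = εσA(T⁴ − T₀⁴) = 0.704×5.670×10⁻⁸×7.81×10⁻³×(4.79⁴ − 72.6⁴).
T⁴ − T₀⁴ = 526.432 − 2.77809×10⁷ = -2.77804×10⁷ K⁴, so P_net = -8.66×10⁻³ W — negative, meaning a net gain of 8.66×10⁻³ W.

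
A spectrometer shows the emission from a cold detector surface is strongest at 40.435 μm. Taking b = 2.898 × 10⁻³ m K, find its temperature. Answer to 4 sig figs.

Wien's law gives T = b/λ_max = (2.898×10⁻³ m·K)/(4.0435×10⁻⁵ m) = 71.67 K.

T ≈ 71.67 K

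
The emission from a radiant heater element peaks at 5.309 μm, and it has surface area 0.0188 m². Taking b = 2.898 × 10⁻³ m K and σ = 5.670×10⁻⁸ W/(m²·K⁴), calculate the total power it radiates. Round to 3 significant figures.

Wien's law: T = b/λ_max = 2.898×10⁻³/5.309×10⁻⁶ = 545.866 K.
Area A = 0.0188 m².
Then P = σAT⁴ = 5.670×10⁻⁸×0.0188×(545.866)⁴ = 94.6 W.

P ≈ 94.6 W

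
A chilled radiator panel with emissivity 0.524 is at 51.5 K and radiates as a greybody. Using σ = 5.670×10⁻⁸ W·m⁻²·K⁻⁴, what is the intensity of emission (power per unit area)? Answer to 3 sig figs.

Stefan–Boltzmann: I = εσT⁴ = 0.524 × 5.670×10⁻⁸ × (51.5)⁴ = 0.209 W/m².

I ≈ 0.209 W/m²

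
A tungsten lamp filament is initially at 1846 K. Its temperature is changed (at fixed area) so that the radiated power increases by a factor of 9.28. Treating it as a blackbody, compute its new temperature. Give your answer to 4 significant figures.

P ∝ T⁴, so T₂/T₁ = (P₂/P₁)^(1/4) = (9.28)^(1/4) = 1.74537.
T₂ = 1846 × 1.74537 = 3222 K.

T₂ ≈ 3222 K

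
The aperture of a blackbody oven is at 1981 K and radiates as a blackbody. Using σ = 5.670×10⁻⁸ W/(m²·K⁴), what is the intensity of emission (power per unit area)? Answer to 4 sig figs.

I ≈ 8.732×10⁵ W/m²

Stefan–Boltzmann: I = σT⁴ = 5.670×10⁻⁸ × (1981)⁴ = 8.732×10⁵ W/m².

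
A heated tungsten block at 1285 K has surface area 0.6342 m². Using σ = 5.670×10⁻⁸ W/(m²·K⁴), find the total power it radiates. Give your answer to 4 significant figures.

P ≈ 9.804×10⁴ W

Area A = 0.6342 m².
P = σAT⁴ = 5.670×10⁻⁸ × 0.6342 × (1285)⁴ = 9.804×10⁴ W.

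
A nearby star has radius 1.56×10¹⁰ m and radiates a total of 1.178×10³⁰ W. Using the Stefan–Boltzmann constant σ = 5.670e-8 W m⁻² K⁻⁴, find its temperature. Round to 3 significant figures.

T ≈ 9.08×10³ K

Surface area A = 4πR² = 4π(1.56×10¹⁰ m)² = 3.05815×10²¹ m².
P = σAT⁴ ⇒ T = (P/(σA))^(1/4) = (1.178×10³⁰/(5.670×10⁻⁸×3.05815×10²¹))^(1/4) = 9.08×10³ K.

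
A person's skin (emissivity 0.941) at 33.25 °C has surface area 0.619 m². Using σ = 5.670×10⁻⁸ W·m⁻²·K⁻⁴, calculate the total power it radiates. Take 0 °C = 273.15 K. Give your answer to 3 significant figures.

T = 33.25 °C + 273.15 = 306.40 K.
Area A = 0.619 m².
P = εσAT⁴ = 0.941 × 5.670×10⁻⁸ × 0.619 × (306.40)⁴ = 291 W.

P ≈ 291 W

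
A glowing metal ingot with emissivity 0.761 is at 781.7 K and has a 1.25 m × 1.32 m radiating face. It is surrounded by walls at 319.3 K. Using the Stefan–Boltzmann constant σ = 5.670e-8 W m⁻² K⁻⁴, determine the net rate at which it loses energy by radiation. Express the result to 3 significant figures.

Net loss ≈ 2.58×10⁴ W

Area A = 1.25 × 1.32 = 1.65 m².
Net radiated power P_net = εσA(T⁴ − T₀⁴) = 0.761×5.670×10⁻⁸×1.65×(781.7⁴ − 319.3⁴).
T⁴ − T₀⁴ = 3.73388×10¹¹ − 1.03943×10¹⁰ = 3.62994×10¹¹ K⁴, so P_net = 2.58×10⁴ W.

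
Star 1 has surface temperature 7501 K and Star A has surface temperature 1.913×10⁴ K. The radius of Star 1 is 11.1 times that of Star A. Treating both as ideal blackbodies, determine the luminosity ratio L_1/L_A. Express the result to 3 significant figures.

L_1/L_A ≈ 2.91

L ∝ R²T⁴, so L_1/L_A = (R_1/R_A)²(T_1/T_A)⁴ = (11.1)² × (7501/1.913×10⁴)⁴ = 123.21 × 0.0236383 = 2.91.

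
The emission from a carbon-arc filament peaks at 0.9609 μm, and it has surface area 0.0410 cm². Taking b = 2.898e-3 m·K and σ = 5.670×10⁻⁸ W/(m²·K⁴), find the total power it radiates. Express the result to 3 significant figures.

Wien's law: T = b/λ_max = 2.898×10⁻³/9.609×10⁻⁷ = 3015.92 K.
Area A = 0.0410 cm² = 4.10×10⁻⁶ m².
Then P = σAT⁴ = 5.670×10⁻⁸×4.10×10⁻⁶×(3015.92)⁴ = 19.2 W.

P ≈ 19.2 W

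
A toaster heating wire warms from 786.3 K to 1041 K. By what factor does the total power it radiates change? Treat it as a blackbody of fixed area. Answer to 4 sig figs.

P₂/P₁ ≈ 3.072

P ∝ T⁴, so P₂/P₁ = (T₂/T₁)⁴ = (1041/786.3)⁴ = (1.32392)⁴ = 3.072.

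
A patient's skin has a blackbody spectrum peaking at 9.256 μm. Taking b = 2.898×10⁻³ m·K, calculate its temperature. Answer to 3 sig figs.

T ≈ 313 K

Wien's law gives T = b/λ_max = (2.898×10⁻³ m·K)/(9.256×10⁻⁶ m) = 313 K.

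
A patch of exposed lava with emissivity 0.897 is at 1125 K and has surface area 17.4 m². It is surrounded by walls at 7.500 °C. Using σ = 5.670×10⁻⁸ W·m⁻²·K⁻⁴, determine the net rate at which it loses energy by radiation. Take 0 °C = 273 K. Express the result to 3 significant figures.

Net loss ≈ 1.41×10⁶ W

Surroundings: T = 7.500 °C + 273 = 280.500 K.
Area A = 17.4 m².
Net radiated power P_net = εσA(T⁴ − T₀⁴) = 0.897×5.670×10⁻⁸×17.4×(1125⁴ − 280.500⁴).
T⁴ − T₀⁴ = 1.60181×10¹² − 6.19058×10⁹ = 1.59562×10¹² K⁴, so P_net = 1.41×10⁶ W.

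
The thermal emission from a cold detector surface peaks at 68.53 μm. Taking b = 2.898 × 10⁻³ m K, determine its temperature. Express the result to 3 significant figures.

T ≈ 42.3 K

Wien's law gives T = b/λ_max = (2.898×10⁻³ m·K)/(6.853×10⁻⁵ m) = 42.3 K.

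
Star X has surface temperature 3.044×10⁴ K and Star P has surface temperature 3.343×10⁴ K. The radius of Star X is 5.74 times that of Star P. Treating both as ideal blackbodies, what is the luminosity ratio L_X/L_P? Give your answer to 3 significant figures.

L_X/L_P ≈ 22.6

L ∝ R²T⁴, so L_X/L_P = (R_X/R_P)²(T_X/T_P)⁴ = (5.74)² × (3.044×10⁴/3.343×10⁴)⁴ = 32.9476 × 0.687437 = 22.6.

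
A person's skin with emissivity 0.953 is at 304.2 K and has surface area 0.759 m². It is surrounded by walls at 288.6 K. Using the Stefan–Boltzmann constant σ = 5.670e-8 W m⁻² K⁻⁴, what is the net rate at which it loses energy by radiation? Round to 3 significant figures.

Net loss ≈ 66.7 W

Area A = 0.759 m².
Net radiated power P_net = εσA(T⁴ − T₀⁴) = 0.953×5.670×10⁻⁸×0.759×(304.2⁴ − 288.6⁴).
T⁴ − T₀⁴ = 8.56321×10⁹ − 6.93722×10⁹ = 1.62599×10⁹ K⁴, so P_net = 66.7 W.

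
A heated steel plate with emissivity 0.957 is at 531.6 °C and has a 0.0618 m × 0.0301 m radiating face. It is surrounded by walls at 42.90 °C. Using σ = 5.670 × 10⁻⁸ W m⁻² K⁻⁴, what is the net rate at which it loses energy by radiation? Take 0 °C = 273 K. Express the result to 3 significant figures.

Net loss ≈ 41.3 W

T = 531.6 °C + 273 = 804.6 K.
Surroundings: T = 42.90 °C + 273 = 315.90 K.
Area A = 0.0618 × 0.0301 = 1.86018×10⁻³ m².
Net radiated power P_net = εσA(T⁴ − T₀⁴) = 0.957×5.670×10⁻⁸×1.86018×10⁻³×(804.6⁴ − 315.90⁴).
T⁴ − T₀⁴ = 4.19102×10¹¹ − 9.95860×10⁹ = 4.09143×10¹¹ K⁴, so P_net = 41.3 W.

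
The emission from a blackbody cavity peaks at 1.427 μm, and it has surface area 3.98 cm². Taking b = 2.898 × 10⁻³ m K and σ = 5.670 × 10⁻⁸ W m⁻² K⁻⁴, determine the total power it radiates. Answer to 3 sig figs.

P ≈ 384 W

Wien's law: T = b/λ_max = 2.898×10⁻³/1.427×10⁻⁶ = 2030.83 K.
Area A = 3.98 cm² = 3.98×10⁻⁴ m².
Then P = σAT⁴ = 5.670×10⁻⁸×3.98×10⁻⁴×(2030.83)⁴ = 384 W.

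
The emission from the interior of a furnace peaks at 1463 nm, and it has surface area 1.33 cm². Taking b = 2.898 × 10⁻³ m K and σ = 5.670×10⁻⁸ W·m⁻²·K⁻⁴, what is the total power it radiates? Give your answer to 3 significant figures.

P ≈ 116 W

Wien's law: T = b/λ_max = 2.898×10⁻³/1.463×10⁻⁶ = 1980.86 K.
Area A = 1.33 cm² = 1.33×10⁻⁴ m².
Then P = σAT⁴ = 5.670×10⁻⁸×1.33×10⁻⁴×(1980.86)⁴ = 116 W.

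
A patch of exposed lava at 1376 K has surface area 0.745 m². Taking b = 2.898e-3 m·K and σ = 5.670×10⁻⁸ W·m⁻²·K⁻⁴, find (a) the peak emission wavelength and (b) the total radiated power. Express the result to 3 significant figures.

λ_max ≈ 2.11 μm; P ≈ 1.51×10⁵ W

(a) λ_max = b/T = 2.898×10⁻³/1376 = 2.106×10⁻⁶ m = 2.11 μm.
Area A = 0.745 m².
(b) P = σAT⁴ = 5.670×10⁻⁸×0.745×(1376)⁴ = 1.51×10⁵ W.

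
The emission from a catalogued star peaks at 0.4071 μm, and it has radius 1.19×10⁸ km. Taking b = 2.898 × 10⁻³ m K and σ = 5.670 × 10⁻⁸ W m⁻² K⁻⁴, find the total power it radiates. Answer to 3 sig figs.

P ≈ 2.59×10³¹ W

Wien's law: T = b/λ_max = 2.898×10⁻³/4.071×10⁻⁷ = 7118.64 K.
Surface area A = 4πR² = 4π(1.19×10¹¹ m)² = 1.77952×10²³ m².
Then P = σAT⁴ = 5.670×10⁻⁸×1.77952×10²³×(7118.64)⁴ = 2.59×10³¹ W.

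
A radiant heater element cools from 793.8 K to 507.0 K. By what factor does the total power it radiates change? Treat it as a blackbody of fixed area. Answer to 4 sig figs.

P₂/P₁ ≈ 0.1664

P ∝ T⁴, so P₂/P₁ = (T₂/T₁)⁴ = (507.0/793.8)⁴ = (0.638700)⁴ = 0.1664.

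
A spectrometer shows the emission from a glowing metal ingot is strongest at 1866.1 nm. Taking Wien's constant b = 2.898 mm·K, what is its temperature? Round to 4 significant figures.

Wien's law gives T = b/λ_max = (2.898×10⁻³ m·K)/(1.8661×10⁻⁶ m) = 1553 K.

T ≈ 1553 K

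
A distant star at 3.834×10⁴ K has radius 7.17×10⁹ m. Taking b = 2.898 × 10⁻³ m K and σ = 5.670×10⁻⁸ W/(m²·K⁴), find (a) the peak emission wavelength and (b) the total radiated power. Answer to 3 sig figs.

λ_max ≈ 75.6 nm; P ≈ 7.91×10³¹ W

(a) λ_max = b/T = 2.898×10⁻³/3.834×10⁴ = 7.559×10⁻⁸ m = 75.6 nm.
Surface area A = 4πR² = 4π(7.17×10⁹ m)² = 6.46023×10²⁰ m².
(b) P = σAT⁴ = 5.670×10⁻⁸×6.46023×10²⁰×(3.834×10⁴)⁴ = 7.91×10³¹ W.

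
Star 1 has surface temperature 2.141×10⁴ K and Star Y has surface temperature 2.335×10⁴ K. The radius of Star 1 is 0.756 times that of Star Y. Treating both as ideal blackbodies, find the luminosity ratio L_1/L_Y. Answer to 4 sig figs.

L_1/L_Y ≈ 0.4040

L ∝ R²T⁴, so L_1/L_Y = (R_1/R_Y)²(T_1/T_Y)⁴ = (0.756)² × (2.141×10⁴/2.335×10⁴)⁴ = 0.571536 × 0.706837 = 0.4040.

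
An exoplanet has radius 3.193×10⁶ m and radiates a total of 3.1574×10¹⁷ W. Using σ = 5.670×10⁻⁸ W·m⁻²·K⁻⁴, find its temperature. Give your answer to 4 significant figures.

Surface area A = 4πR² = 4π(3.193×10⁶ m)² = 1.28117×10¹⁴ m².
P = σAT⁴ ⇒ T = (P/(σA))^(1/4) = (3.1574×10¹⁷/(5.670×10⁻⁸×1.28117×10¹⁴))^(1/4) = 456.6 K.

T ≈ 456.6 K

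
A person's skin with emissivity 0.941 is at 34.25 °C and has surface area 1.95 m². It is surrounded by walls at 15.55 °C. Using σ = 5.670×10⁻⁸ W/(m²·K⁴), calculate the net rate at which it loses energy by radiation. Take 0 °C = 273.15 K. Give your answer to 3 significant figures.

T = 34.25 °C + 273.15 = 307.40 K.
Surroundings: T = 15.55 °C + 273.15 = 288.70 K.
Area A = 1.95 m².
Net radiated power P_net = εσA(T⁴ − T₀⁴) = 0.941×5.670×10⁻⁸×1.95×(307.40⁴ − 288.70⁴).
T⁴ − T₀⁴ = 8.92926×10⁹ − 6.94684×10⁹ = 1.98242×10⁹ K⁴, so P_net = 206 W.

Net loss ≈ 206 W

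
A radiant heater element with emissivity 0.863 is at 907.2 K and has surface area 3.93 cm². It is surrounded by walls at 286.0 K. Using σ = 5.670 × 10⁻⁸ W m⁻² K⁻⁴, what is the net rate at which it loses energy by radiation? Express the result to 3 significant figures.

Net loss ≈ 12.9 W

Area A = 3.93 cm² = 3.93×10⁻⁴ m².
Net radiated power P_net = εσA(T⁴ − T₀⁴) = 0.863×5.670×10⁻⁸×3.93×10⁻⁴×(907.2⁴ − 286.0⁴).
T⁴ − T₀⁴ = 6.77348×10¹¹ − 6.69059×10⁹ = 6.70657×10¹¹ K⁴, so P_net = 12.9 W.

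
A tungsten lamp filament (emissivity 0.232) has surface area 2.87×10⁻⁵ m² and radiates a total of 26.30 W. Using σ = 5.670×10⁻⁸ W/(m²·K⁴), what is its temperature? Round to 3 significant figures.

T ≈ 2.89×10³ K

Area A = 2.87×10⁻⁵ m².
P = εσAT⁴ ⇒ T = (P/(εσA))^(1/4) = (26.30/(0.232×5.670×10⁻⁸×2.87×10⁻⁵))^(1/4) = 2.89×10³ K.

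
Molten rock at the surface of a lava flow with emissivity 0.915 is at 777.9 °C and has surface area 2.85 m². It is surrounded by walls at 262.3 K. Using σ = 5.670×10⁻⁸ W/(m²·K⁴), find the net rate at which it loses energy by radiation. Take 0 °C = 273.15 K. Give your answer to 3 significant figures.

T = 777.9 °C + 273.15 = 1051.05 K.
Area A = 2.85 m².
Net radiated power P_net = εσA(T⁴ − T₀⁴) = 0.915×5.670×10⁻⁸×2.85×(1051.05⁴ − 262.3⁴).
T⁴ − T₀⁴ = 1.22038×10¹² − 4.73362×10⁹ = 1.21565×10¹² K⁴, so P_net = 1.80×10⁵ W.

Net loss ≈ 1.80×10⁵ W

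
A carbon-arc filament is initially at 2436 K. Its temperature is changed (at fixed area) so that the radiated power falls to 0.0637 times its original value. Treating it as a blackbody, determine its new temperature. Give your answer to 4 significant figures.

T₂ ≈ 1224 K

P ∝ T⁴, so T₂/T₁ = (P₂/P₁)^(1/4) = (0.0637)^(1/4) = 0.502383.
T₂ = 2436 × 0.502383 = 1224 K.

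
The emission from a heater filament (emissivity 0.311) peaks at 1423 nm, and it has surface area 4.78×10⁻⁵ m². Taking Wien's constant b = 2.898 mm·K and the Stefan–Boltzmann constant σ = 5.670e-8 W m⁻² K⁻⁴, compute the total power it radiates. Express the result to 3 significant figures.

P ≈ 14.5 W

Wien's law: T = b/λ_max = 2.898×10⁻³/1.423×10⁻⁶ = 2036.54 K.
Area A = 4.78×10⁻⁵ m².
Then P = εσAT⁴ = 0.311×5.670×10⁻⁸×4.78×10⁻⁵×(2036.54)⁴ = 14.5 W.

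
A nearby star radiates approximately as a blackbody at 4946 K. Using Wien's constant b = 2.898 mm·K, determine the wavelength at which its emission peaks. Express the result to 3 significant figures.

Wien's displacement law: λ_max = b/T = (2.898×10⁻³ m·K)/(4946 K) = 5.859×10⁻⁷ m.
That is 586 nm, in the visible range.

λ_max ≈ 586 nm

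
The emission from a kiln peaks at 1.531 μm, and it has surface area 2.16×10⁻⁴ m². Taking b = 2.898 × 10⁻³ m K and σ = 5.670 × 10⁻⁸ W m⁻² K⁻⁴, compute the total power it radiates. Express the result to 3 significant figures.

P ≈ 157 W

Wien's law: T = b/λ_max = 2.898×10⁻³/1.531×10⁻⁶ = 1892.88 K.
Area A = 2.16×10⁻⁴ m².
Then P = σAT⁴ = 5.670×10⁻⁸×2.16×10⁻⁴×(1892.88)⁴ = 157 W.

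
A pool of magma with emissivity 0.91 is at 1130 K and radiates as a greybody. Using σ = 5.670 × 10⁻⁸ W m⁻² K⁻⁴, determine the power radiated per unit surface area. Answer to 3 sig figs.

Stefan–Boltzmann: I = εσT⁴ = 0.91 × 5.670×10⁻⁸ × (1130)⁴ = 8.41×10⁴ W/m².

I ≈ 8.41×10⁴ W/m²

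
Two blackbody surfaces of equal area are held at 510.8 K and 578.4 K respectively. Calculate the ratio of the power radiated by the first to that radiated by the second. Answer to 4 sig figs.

With equal areas, P₁/P₂ = (T₁/T₂)⁴ = (510.8/578.4)⁴ = 0.6083.

P₁/P₂ ≈ 0.6083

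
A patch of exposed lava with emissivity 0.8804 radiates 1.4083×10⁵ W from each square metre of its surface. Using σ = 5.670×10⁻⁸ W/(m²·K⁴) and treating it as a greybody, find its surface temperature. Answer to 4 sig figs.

T ≈ 1296 K

I = εσT⁴, so T = (I/εσ)^(1/4) = (1.4083×10⁵/(0.8804×5.670×10⁻⁸))^(1/4) = 1296 K.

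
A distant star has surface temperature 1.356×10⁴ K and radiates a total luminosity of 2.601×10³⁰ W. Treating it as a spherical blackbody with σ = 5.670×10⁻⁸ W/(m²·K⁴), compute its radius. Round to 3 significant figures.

L = 4πR²σT⁴ ⇒ R = √(L/(4πσT⁴)).
σT⁴ = 1.91700×10⁹ W/m², so R = √(2.601×10³⁰/(4π×1.91700×10⁹)) = 1.04×10¹⁰ m.

R ≈ 1.04×10¹⁰ m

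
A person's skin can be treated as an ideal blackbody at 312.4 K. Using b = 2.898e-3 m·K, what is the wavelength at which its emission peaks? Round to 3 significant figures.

λ_max ≈ 9.28 μm

Wien's displacement law: λ_max = b/T = (2.898×10⁻³ m·K)/(312.4 K) = 9.277×10⁻⁶ m.
That is 9.28 μm, in the infrared range.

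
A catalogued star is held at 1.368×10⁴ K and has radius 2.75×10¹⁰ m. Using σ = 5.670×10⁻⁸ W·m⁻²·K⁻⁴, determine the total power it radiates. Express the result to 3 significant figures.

Surface area A = 4πR² = 4π(2.75×10¹⁰ m)² = 9.50332×10²¹ m².
P = σAT⁴ = 5.670×10⁻⁸ × 9.50332×10²¹ × (1.368×10⁴)⁴ = 1.89×10³¹ W.

P ≈ 1.89×10³¹ W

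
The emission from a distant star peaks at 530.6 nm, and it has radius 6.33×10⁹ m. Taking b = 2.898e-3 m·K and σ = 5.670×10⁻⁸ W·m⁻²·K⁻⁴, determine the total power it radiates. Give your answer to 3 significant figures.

Wien's law: T = b/λ_max = 2.898×10⁻³/5.306×10⁻⁷ = 5461.74 K.
Surface area A = 4πR² = 4π(6.33×10⁹ m)² = 5.03521×10²⁰ m².
Then P = σAT⁴ = 5.670×10⁻⁸×5.03521×10²⁰×(5461.74)⁴ = 2.54×10²⁸ W.

P ≈ 2.54×10²⁸ W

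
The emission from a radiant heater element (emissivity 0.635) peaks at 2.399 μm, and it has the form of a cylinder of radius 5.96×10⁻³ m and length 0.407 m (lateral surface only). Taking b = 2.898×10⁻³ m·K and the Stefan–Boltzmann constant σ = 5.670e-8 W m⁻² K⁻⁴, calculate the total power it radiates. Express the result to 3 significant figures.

Wien's law: T = b/λ_max = 2.898×10⁻³/2.399×10⁻⁶ = 1208.00 K.
Lateral area A = 2πrL = 2π×5.96×10⁻³×0.407 = 0.0152412 m².
Then P = εσAT⁴ = 0.635×5.670×10⁻⁸×0.0152412×(1208.00)⁴ = 1.17×10³ W.

P ≈ 1.17×10³ W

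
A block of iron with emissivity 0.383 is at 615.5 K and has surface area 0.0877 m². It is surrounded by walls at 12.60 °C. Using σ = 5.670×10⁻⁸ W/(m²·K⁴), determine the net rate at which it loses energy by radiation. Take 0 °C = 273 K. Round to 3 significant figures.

Net loss ≈ 261 W

Surroundings: T = 12.60 °C + 273 = 285.60 K.
Area A = 0.0877 m².
Net radiated power P_net = εσA(T⁴ − T₀⁴) = 0.383×5.670×10⁻⁸×0.0877×(615.5⁴ − 285.60⁴).
T⁴ − T₀⁴ = 1.43520×10¹¹ − 6.65323×10⁹ = 1.36867×10¹¹ K⁴, so P_net = 261 W.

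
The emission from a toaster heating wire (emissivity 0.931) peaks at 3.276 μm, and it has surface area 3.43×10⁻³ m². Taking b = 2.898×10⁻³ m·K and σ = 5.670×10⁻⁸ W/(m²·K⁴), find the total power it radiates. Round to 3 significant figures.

Wien's law: T = b/λ_max = 2.898×10⁻³/3.276×10⁻⁶ = 884.615 K.
Area A = 3.43×10⁻³ m².
Then P = εσAT⁴ = 0.931×5.670×10⁻⁸×3.43×10⁻³×(884.615)⁴ = 111 W.

P ≈ 111 W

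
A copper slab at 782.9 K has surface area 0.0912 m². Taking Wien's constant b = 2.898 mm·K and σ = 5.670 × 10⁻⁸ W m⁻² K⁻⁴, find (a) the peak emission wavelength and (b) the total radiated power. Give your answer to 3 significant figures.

(a) λ_max = b/T = 2.898×10⁻³/782.9 = 3.702×10⁻⁶ m = 3.70 μm.
Area A = 0.0912 m².
(b) P = σAT⁴ = 5.670×10⁻⁸×0.0912×(782.9)⁴ = 1.94×10³ W.

λ_max ≈ 3.70 μm; P ≈ 1.94×10³ W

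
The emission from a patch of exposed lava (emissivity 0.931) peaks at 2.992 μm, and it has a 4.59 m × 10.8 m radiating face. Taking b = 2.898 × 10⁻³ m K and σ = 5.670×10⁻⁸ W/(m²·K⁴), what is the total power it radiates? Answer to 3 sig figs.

P ≈ 2.30×10⁶ W

Wien's law: T = b/λ_max = 2.898×10⁻³/2.992×10⁻⁶ = 968.583 K.
Area A = 4.59 × 10.8 = 49.572 m².
Then P = εσAT⁴ = 0.931×5.670×10⁻⁸×49.572×(968.583)⁴ = 2.30×10⁶ W.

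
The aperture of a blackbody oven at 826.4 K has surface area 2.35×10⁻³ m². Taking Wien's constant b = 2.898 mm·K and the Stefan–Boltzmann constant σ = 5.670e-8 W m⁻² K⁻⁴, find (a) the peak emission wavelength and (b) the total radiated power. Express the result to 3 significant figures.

λ_max ≈ 3.51 μm; P ≈ 62.1 W

(a) λ_max = b/T = 2.898×10⁻³/826.4 = 3.507×10⁻⁶ m = 3.51 μm.
Area A = 2.35×10⁻³ m².
(b) P = σAT⁴ = 5.670×10⁻⁸×2.35×10⁻³×(826.4)⁴ = 62.1 W.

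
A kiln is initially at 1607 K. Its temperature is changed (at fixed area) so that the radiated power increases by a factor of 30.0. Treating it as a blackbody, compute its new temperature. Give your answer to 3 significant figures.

T₂ ≈ 3.76×10³ K

P ∝ T⁴, so T₂/T₁ = (P₂/P₁)^(1/4) = (30.0)^(1/4) = 2.34035.
T₂ = 1607 × 2.34035 = 3.76×10³ K.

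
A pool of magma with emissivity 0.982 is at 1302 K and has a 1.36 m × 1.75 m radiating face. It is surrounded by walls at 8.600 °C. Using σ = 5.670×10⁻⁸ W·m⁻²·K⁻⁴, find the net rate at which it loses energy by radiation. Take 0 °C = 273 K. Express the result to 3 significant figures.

Net loss ≈ 3.80×10⁵ W

Surroundings: T = 8.600 °C + 273 = 281.600 K.
Area A = 1.36 × 1.75 = 2.38 m².
Net radiated power P_net = εσA(T⁴ − T₀⁴) = 0.982×5.670×10⁻⁸×2.38×(1302⁴ − 281.600⁴).
T⁴ − T₀⁴ = 2.87372×10¹² − 6.28826×10⁹ = 2.86743×10¹² K⁴, so P_net = 3.80×10⁵ W.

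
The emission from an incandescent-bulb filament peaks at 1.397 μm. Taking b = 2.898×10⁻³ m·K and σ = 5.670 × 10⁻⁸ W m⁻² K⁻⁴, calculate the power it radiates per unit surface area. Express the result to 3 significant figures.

I ≈ 1.05×10⁶ W/m²

Wien's law: T = b/λ_max = 2.898×10⁻³/1.397×10⁻⁶ = 2074.45 K.
Then I = σT⁴ = 5.670×10⁻⁸×(2074.45)⁴ = 1.05×10⁶ W/m².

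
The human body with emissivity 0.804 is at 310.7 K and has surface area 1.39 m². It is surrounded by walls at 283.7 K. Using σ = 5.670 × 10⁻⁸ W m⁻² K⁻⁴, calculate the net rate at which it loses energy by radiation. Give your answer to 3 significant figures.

Area A = 1.39 m².
Net radiated power P_net = εσA(T⁴ − T₀⁴) = 0.804×5.670×10⁻⁸×1.39×(310.7⁴ − 283.7⁴).
T⁴ − T₀⁴ = 9.31891×10⁹ − 6.47795×10⁹ = 2.84096×10⁹ K⁴, so P_net = 180 W.

Net loss ≈ 180 W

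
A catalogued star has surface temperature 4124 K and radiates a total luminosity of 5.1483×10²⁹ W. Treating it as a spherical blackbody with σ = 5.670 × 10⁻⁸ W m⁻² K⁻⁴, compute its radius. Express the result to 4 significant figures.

L = 4πR²σT⁴ ⇒ R = √(L/(4πσT⁴)).
σT⁴ = 1.64005×10⁷ W/m², so R = √(5.1483×10²⁹/(4π×1.64005×10⁷)) = 4.998×10¹⁰ m.

R ≈ 4.998×10¹⁰ m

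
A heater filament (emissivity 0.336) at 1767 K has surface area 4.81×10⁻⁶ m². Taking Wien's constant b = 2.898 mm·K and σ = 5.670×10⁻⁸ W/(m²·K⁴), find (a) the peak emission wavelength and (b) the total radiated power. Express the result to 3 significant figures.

(a) λ_max = b/T = 2.898×10⁻³/1767 = 1.640×10⁻⁶ m = 1.64×10³ nm.
Area A = 4.81×10⁻⁶ m².
(b) P = εσAT⁴ = 0.336×5.670×10⁻⁸×4.81×10⁻⁶×(1767)⁴ = 0.893 W.

λ_max ≈ 1.64×10³ nm; P ≈ 0.893 W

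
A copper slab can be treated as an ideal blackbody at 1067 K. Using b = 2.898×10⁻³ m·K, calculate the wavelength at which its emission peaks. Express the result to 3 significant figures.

λ_max ≈ 2.72×10³ nm

Wien's displacement law: λ_max = b/T = (2.898×10⁻³ m·K)/(1067 K) = 2.716×10⁻⁶ m.
That is 2.72×10³ nm, in the infrared range.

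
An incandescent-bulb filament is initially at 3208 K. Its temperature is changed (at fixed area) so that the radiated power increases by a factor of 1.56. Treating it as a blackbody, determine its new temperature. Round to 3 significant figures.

T₂ ≈ 3.59×10³ K

P ∝ T⁴, so T₂/T₁ = (P₂/P₁)^(1/4) = (1.56)^(1/4) = 1.11759.
T₂ = 3208 × 1.11759 = 3.59×10³ K.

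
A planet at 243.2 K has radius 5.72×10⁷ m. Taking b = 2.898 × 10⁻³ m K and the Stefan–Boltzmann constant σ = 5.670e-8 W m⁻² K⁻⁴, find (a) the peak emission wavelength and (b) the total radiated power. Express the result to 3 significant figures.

(a) λ_max = b/T = 2.898×10⁻³/243.2 = 1.192×10⁻⁵ m = 11.9 μm.
Surface area A = 4πR² = 4π(5.72×10⁷ m)² = 4.11152×10¹⁶ m².
(b) P = σAT⁴ = 5.670×10⁻⁸×4.11152×10¹⁶×(243.2)⁴ = 8.16×10¹⁸ W.

λ_max ≈ 11.9 μm; P ≈ 8.16×10¹⁸ W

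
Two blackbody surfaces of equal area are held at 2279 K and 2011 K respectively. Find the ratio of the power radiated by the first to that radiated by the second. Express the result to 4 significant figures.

P₁/P₂ ≈ 1.649

With equal areas, P₁/P₂ = (T₁/T₂)⁴ = (2279/2011)⁴ = 1.649.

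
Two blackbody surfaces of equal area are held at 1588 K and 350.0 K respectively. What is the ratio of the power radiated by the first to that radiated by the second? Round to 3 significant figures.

P₁/P₂ ≈ 424

With equal areas, P₁/P₂ = (T₁/T₂)⁴ = (1588/350.0)⁴ = 424.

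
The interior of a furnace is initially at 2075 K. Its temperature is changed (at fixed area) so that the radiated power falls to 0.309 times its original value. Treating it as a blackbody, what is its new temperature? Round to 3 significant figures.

P ∝ T⁴, so T₂/T₁ = (P₂/P₁)^(1/4) = (0.309)^(1/4) = 0.745572.
T₂ = 2075 × 0.745572 = 1.55×10³ K.

T₂ ≈ 1.55×10³ K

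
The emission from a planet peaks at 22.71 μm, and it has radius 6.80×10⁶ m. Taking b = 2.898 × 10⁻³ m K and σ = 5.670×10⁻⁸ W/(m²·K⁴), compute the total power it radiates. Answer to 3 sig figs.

P ≈ 8.74×10¹⁵ W

Wien's law: T = b/λ_max = 2.898×10⁻³/2.271×10⁻⁵ = 127.609 K.
Surface area A = 4πR² = 4π(6.80×10⁶ m)² = 5.81069×10¹⁴ m².
Then P = σAT⁴ = 5.670×10⁻⁸×5.81069×10¹⁴×(127.609)⁴ = 8.74×10¹⁵ W.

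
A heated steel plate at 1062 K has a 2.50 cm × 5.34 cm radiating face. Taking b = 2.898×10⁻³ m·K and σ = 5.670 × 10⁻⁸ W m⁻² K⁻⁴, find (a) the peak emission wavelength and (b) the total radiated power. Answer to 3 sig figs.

(a) λ_max = b/T = 2.898×10⁻³/1062 = 2.729×10⁻⁶ m = 2.73×10³ nm.
Area A = 0.0250 × 0.0534 = 1.335×10⁻³ m².
(b) P = σAT⁴ = 5.670×10⁻⁸×1.335×10⁻³×(1062)⁴ = 96.3 W.

λ_max ≈ 2.73×10³ nm; P ≈ 96.3 W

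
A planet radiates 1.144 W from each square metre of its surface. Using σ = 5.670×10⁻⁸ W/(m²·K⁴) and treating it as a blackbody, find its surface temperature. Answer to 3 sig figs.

I = σT⁴, so T = (I/σ)^(1/4) = (1.144/(5.670×10⁻⁸))^(1/4) = 67.0 K.

T ≈ 67.0 K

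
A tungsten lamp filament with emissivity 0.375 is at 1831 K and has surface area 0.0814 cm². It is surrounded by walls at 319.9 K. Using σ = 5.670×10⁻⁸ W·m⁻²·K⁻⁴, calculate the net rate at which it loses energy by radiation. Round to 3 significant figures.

Area A = 0.0814 cm² = 8.14×10⁻⁶ m².
Net radiated power P_net = εσA(T⁴ − T₀⁴) = 0.375×5.670×10⁻⁸×8.14×10⁻⁶×(1831⁴ − 319.9⁴).
T⁴ − T₀⁴ = 1.12397×10¹³ − 1.04727×10¹⁰ = 1.12292×10¹³ K⁴, so P_net = 1.94 W.

Net loss ≈ 1.94 W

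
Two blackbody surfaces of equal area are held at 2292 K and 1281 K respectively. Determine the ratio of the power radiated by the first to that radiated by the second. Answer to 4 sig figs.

P₁/P₂ ≈ 10.25

With equal areas, P₁/P₂ = (T₁/T₂)⁴ = (2292/1281)⁴ = 10.25.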